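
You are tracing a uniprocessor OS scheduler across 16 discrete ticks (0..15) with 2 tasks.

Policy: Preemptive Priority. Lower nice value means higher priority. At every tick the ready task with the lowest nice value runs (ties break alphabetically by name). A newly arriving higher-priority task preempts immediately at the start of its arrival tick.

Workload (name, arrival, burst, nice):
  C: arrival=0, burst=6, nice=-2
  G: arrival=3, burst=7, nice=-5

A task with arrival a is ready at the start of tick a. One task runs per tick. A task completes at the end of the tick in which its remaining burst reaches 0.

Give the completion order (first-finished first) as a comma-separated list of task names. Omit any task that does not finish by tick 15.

completion order = G, C

t=0: ready={C} → run C
t=1: ready={C} → run C
t=2: ready={C} → run C
t=3: ready={C,G} → run G
t=4: ready={C,G} → run G
t=5: ready={C,G} → run G
t=6: ready={C,G} → run G
t=7: ready={C,G} → run G
t=8: ready={C,G} → run G
t=9: ready={C,G} → run G
t=10: ready={C} → run C
t=11: ready={C} → run C
t=12: ready={C} → run C
t=13: (idle)
t=14: (idle)
t=15: (idle)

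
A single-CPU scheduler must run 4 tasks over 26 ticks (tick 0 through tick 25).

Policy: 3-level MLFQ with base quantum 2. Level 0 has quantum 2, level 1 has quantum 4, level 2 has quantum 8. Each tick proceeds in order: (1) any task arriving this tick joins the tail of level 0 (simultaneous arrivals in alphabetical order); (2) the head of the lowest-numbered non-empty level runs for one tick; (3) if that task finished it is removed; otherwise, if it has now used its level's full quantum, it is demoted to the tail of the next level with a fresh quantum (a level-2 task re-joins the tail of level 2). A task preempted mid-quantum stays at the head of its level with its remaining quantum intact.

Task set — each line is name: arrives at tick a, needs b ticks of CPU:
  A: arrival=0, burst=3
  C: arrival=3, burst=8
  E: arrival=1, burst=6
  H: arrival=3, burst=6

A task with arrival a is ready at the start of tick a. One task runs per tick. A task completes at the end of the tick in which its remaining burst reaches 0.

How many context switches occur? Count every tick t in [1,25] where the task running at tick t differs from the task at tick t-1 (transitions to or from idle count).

context switches = 9

t=0: L0/L1/L2 = A/-/- → run A
t=1: L0/L1/L2 = AE/-/- → run A
t=2: L0/L1/L2 = E/A/- → run E
t=3: L0/L1/L2 = ECH/A/- → run E
t=4: L0/L1/L2 = CH/AE/- → run C
t=5: L0/L1/L2 = CH/AE/- → run C
t=6: L0/L1/L2 = H/AEC/- → run H
t=7: L0/L1/L2 = H/AEC/- → run H
t=8: L0/L1/L2 = -/AECH/- → run A
t=9: L0/L1/L2 = -/ECH/- → run E
t=10: L0/L1/L2 = -/ECH/- → run E
t=11: L0/L1/L2 = -/ECH/- → run E
t=12: L0/L1/L2 = -/ECH/- → run E
t=13: L0/L1/L2 = -/CH/- → run C
t=14: L0/L1/L2 = -/CH/- → run C
t=15: L0/L1/L2 = -/CH/- → run C
t=16: L0/L1/L2 = -/CH/- → run C
t=17: L0/L1/L2 = -/H/C → run H
t=18: L0/L1/L2 = -/H/C → run H
t=19: L0/L1/L2 = -/H/C → run H
t=20: L0/L1/L2 = -/H/C → run H
t=21: L0/L1/L2 = -/-/C → run C
t=22: L0/L1/L2 = -/-/C → run C
t=23: (idle)
t=24: (idle)
t=25: (idle)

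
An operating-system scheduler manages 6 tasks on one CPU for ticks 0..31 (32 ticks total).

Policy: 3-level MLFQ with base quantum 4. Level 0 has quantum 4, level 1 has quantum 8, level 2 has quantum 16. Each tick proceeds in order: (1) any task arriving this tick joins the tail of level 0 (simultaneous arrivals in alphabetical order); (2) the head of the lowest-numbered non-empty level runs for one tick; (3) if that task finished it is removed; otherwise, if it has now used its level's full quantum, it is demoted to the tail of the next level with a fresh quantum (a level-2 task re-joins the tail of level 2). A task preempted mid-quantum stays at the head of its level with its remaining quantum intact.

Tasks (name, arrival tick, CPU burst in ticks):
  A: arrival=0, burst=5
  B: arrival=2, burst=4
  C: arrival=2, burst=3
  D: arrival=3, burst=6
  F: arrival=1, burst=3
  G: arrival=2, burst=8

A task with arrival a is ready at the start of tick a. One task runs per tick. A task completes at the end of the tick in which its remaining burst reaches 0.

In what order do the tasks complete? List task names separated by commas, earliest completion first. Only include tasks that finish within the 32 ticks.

t=0: L0/L1/L2 = A/-/- → run A
t=1: L0/L1/L2 = AF/-/- → run A
t=2: L0/L1/L2 = AFBCG/-/- → run A
t=3: L0/L1/L2 = AFBCGD/-/- → run A
t=4: L0/L1/L2 = FBCGD/A/- → run F
t=5: L0/L1/L2 = FBCGD/A/- → run F
t=6: L0/L1/L2 = FBCGD/A/- → run F
t=7: L0/L1/L2 = BCGD/A/- → run B
t=8: L0/L1/L2 = BCGD/A/- → run B
t=9: L0/L1/L2 = BCGD/A/- → run B
t=10: L0/L1/L2 = BCGD/A/- → run B
t=11: L0/L1/L2 = CGD/A/- → run C
t=12: L0/L1/L2 = CGD/A/- → run C
t=13: L0/L1/L2 = CGD/A/- → run C
t=14: L0/L1/L2 = GD/A/- → run G
t=15: L0/L1/L2 = GD/A/- → run G
t=16: L0/L1/L2 = GD/A/- → run G
t=17: L0/L1/L2 = GD/A/- → run G
t=18: L0/L1/L2 = D/AG/- → run D
t=19: L0/L1/L2 = D/AG/- → run D
t=20: L0/L1/L2 = D/AG/- → run D
t=21: L0/L1/L2 = D/AG/- → run D
t=22: L0/L1/L2 = -/AGD/- → run A
t=23: L0/L1/L2 = -/GD/- → run G
t=24: L0/L1/L2 = -/GD/- → run G
t=25: L0/L1/L2 = -/GD/- → run G
t=26: L0/L1/L2 = -/GD/- → run G
t=27: L0/L1/L2 = -/D/- → run D
t=28: L0/L1/L2 = -/D/- → run D
t=29: (idle)
t=30: (idle)
t=31: (idle)

completion order = F, B, C, A, G, D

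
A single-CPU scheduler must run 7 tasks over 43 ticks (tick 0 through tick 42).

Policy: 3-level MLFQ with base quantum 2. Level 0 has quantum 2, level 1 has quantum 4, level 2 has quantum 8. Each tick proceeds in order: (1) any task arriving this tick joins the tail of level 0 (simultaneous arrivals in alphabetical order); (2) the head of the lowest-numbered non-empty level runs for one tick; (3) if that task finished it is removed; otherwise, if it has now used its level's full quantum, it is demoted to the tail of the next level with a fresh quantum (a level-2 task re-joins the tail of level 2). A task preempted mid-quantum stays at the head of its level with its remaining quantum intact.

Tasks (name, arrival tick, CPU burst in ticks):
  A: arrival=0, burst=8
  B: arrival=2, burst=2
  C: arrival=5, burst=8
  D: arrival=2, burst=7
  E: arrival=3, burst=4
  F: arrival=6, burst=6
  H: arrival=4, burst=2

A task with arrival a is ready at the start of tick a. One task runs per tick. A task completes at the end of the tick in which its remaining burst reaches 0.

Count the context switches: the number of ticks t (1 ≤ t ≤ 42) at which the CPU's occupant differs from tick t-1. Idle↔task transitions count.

context switches = 15

t=0: L0/L1/L2 = A/-/- → run A
t=1: L0/L1/L2 = A/-/- → run A
t=2: L0/L1/L2 = BD/A/- → run B
t=3: L0/L1/L2 = BDE/A/- → run B
t=4: L0/L1/L2 = DEH/A/- → run D
t=5: L0/L1/L2 = DEHC/A/- → run D
t=6: L0/L1/L2 = EHCF/AD/- → run E
t=7: L0/L1/L2 = EHCF/AD/- → run E
t=8: L0/L1/L2 = HCF/ADE/- → run H
t=9: L0/L1/L2 = HCF/ADE/- → run H
t=10: L0/L1/L2 = CF/ADE/- → run C
t=11: L0/L1/L2 = CF/ADE/- → run C
t=12: L0/L1/L2 = F/ADEC/- → run F
t=13: L0/L1/L2 = F/ADEC/- → run F
t=14: L0/L1/L2 = -/ADECF/- → run A
t=15: L0/L1/L2 = -/ADECF/- → run A
t=16: L0/L1/L2 = -/ADECF/- → run A
t=17: L0/L1/L2 = -/ADECF/- → run A
t=18: L0/L1/L2 = -/DECF/A → run D
t=19: L0/L1/L2 = -/DECF/A → run D
t=20: L0/L1/L2 = -/DECF/A → run D
t=21: L0/L1/L2 = -/DECF/A → run D
t=22: L0/L1/L2 = -/ECF/AD → run E
t=23: L0/L1/L2 = -/ECF/AD → run E
t=24: L0/L1/L2 = -/CF/AD → run C
t=25: L0/L1/L2 = -/CF/AD → run C
t=26: L0/L1/L2 = -/CF/AD → run C
t=27: L0/L1/L2 = -/CF/AD → run C
t=28: L0/L1/L2 = -/F/ADC → run F
t=29: L0/L1/L2 = -/F/ADC → run F
t=30: L0/L1/L2 = -/F/ADC → run F
t=31: L0/L1/L2 = -/F/ADC → run F
t=32: L0/L1/L2 = -/-/ADC → run A
t=33: L0/L1/L2 = -/-/ADC → run A
t=34: L0/L1/L2 = -/-/DC → run D
t=35: L0/L1/L2 = -/-/C → run C
t=36: L0/L1/L2 = -/-/C → run C
t=37: (idle)
t=38: (idle)
t=39: (idle)
t=40: (idle)
t=41: (idle)
t=42: (idle)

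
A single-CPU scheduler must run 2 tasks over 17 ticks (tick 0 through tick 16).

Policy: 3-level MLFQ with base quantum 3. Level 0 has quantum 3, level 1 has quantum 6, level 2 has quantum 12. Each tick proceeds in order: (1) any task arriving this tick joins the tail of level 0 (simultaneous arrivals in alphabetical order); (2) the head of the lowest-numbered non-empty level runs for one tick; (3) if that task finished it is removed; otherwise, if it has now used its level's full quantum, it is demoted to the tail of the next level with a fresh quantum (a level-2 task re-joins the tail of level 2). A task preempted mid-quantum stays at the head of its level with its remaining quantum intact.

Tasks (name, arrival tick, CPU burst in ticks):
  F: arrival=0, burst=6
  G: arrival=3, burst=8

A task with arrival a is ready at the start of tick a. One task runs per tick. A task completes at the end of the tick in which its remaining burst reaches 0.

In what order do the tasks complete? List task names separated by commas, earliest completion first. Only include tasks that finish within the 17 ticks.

completion order = F, G

t=0: L0/L1/L2 = F/-/- → run F
t=1: L0/L1/L2 = F/-/- → run F
t=2: L0/L1/L2 = F/-/- → run F
t=3: L0/L1/L2 = G/F/- → run G
t=4: L0/L1/L2 = G/F/- → run G
t=5: L0/L1/L2 = G/F/- → run G
t=6: L0/L1/L2 = -/FG/- → run F
t=7: L0/L1/L2 = -/FG/- → run F
t=8: L0/L1/L2 = -/FG/- → run F
t=9: L0/L1/L2 = -/G/- → run G
t=10: L0/L1/L2 = -/G/- → run G
t=11: L0/L1/L2 = -/G/- → run G
t=12: L0/L1/L2 = -/G/- → run G
t=13: L0/L1/L2 = -/G/- → run G
t=14: (idle)
t=15: (idle)
t=16: (idle)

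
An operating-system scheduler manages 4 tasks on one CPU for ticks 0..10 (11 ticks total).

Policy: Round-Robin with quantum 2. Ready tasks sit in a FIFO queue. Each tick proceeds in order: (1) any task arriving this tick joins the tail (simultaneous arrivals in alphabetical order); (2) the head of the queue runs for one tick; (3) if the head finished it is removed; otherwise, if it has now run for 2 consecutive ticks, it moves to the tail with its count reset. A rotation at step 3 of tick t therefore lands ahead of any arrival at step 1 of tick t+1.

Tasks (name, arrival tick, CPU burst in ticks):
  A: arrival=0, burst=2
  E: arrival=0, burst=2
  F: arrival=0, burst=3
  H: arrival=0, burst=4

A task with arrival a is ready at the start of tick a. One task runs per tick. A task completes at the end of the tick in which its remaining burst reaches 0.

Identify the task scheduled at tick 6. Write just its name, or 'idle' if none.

running at tick 6 = H

t=0: queue=[A,E,F,H] q_used=0 → run A
t=1: queue=[A,E,F,H] q_used=1 → run A
t=2: queue=[E,F,H] q_used=0 → run E
t=3: queue=[E,F,H] q_used=1 → run E
t=4: queue=[F,H] q_used=0 → run F
t=5: queue=[F,H] q_used=1 → run F
t=6: queue=[H,F] q_used=0 → run H
t=7: queue=[H,F] q_used=1 → run H
t=8: queue=[F,H] q_used=0 → run F
t=9: queue=[H] q_used=0 → run H
t=10: queue=[H] q_used=1 → run H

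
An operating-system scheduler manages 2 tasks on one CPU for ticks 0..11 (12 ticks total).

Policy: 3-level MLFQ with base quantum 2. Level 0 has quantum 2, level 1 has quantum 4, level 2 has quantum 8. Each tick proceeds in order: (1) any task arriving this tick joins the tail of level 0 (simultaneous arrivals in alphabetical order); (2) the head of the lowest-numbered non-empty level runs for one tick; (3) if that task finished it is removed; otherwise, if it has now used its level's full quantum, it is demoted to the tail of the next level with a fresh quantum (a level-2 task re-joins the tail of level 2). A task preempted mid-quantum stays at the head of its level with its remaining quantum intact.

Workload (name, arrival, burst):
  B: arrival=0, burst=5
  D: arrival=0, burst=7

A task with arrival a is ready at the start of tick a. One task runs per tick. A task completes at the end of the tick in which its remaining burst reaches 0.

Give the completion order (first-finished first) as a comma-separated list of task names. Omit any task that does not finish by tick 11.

completion order = B, D

t=0: L0/L1/L2 = BD/-/- → run B
t=1: L0/L1/L2 = BD/-/- → run B
t=2: L0/L1/L2 = D/B/- → run D
t=3: L0/L1/L2 = D/B/- → run D
t=4: L0/L1/L2 = -/BD/- → run B
t=5: L0/L1/L2 = -/BD/- → run B
t=6: L0/L1/L2 = -/BD/- → run B
t=7: L0/L1/L2 = -/D/- → run D
t=8: L0/L1/L2 = -/D/- → run D
t=9: L0/L1/L2 = -/D/- → run D
t=10: L0/L1/L2 = -/D/- → run D
t=11: L0/L1/L2 = -/-/D → run D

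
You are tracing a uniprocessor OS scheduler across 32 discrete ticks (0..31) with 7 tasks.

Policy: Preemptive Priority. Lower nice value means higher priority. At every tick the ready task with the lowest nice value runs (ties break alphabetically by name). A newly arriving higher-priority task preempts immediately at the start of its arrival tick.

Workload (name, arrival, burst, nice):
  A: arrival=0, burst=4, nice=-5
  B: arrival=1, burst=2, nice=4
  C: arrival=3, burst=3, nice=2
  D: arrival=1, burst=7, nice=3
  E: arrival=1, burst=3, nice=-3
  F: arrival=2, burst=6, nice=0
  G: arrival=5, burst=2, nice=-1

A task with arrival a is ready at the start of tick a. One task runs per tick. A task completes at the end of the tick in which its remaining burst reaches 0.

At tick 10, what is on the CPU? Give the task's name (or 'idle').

running at tick 10 = F

t=0: ready={A} → run A
t=1: ready={A,B,D,E} → run A
t=2: ready={A,B,D,E,F} → run A
t=3: ready={A,B,C,D,E,F} → run A
t=4: ready={B,C,D,E,F} → run E
t=5: ready={B,C,D,E,F,G} → run E
t=6: ready={B,C,D,E,F,G} → run E
t=7: ready={B,C,D,F,G} → run G
t=8: ready={B,C,D,F,G} → run G
t=9: ready={B,C,D,F} → run F
t=10: ready={B,C,D,F} → run F
t=11: ready={B,C,D,F} → run F
t=12: ready={B,C,D,F} → run F
t=13: ready={B,C,D,F} → run F
t=14: ready={B,C,D,F} → run F
t=15: ready={B,C,D} → run C
t=16: ready={B,C,D} → run C
t=17: ready={B,C,D} → run C
t=18: ready={B,D} → run D
t=19: ready={B,D} → run D
t=20: ready={B,D} → run D
t=21: ready={B,D} → run D
t=22: ready={B,D} → run D
t=23: ready={B,D} → run D
t=24: ready={B,D} → run D
t=25: ready={B} → run B
t=26: ready={B} → run B
t=27: (idle)
t=28: (idle)
t=29: (idle)
t=30: (idle)
t=31: (idle)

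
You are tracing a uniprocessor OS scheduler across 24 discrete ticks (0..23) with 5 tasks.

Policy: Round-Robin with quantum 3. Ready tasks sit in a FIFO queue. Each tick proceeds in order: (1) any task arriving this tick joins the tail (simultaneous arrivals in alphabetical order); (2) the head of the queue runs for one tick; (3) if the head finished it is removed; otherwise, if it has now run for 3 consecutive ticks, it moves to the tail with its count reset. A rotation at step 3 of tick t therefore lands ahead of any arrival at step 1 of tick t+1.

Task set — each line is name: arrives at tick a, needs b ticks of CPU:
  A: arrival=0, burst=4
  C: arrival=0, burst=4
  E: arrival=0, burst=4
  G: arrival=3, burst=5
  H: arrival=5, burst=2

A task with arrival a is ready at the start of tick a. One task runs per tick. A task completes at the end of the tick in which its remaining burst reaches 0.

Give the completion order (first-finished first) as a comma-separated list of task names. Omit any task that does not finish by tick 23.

t=0: queue=[A,C,E] q_used=0 → run A
t=1: queue=[A,C,E] q_used=1 → run A
t=2: queue=[A,C,E] q_used=2 → run A
t=3: queue=[C,E,A,G] q_used=0 → run C
t=4: queue=[C,E,A,G] q_used=1 → run C
t=5: queue=[C,E,A,G,H] q_used=2 → run C
t=6: queue=[E,A,G,H,C] q_used=0 → run E
t=7: queue=[E,A,G,H,C] q_used=1 → run E
t=8: queue=[E,A,G,H,C] q_used=2 → run E
t=9: queue=[A,G,H,C,E] q_used=0 → run A
t=10: queue=[G,H,C,E] q_used=0 → run G
t=11: queue=[G,H,C,E] q_used=1 → run G
t=12: queue=[G,H,C,E] q_used=2 → run G
t=13: queue=[H,C,E,G] q_used=0 → run H
t=14: queue=[H,C,E,G] q_used=1 → run H
t=15: queue=[C,E,G] q_used=0 → run C
t=16: queue=[E,G] q_used=0 → run E
t=17: queue=[G] q_used=0 → run G
t=18: queue=[G] q_used=1 → run G
t=19: (idle)
t=20: (idle)
t=21: (idle)
t=22: (idle)
t=23: (idle)

completion order = A, H, C, E, G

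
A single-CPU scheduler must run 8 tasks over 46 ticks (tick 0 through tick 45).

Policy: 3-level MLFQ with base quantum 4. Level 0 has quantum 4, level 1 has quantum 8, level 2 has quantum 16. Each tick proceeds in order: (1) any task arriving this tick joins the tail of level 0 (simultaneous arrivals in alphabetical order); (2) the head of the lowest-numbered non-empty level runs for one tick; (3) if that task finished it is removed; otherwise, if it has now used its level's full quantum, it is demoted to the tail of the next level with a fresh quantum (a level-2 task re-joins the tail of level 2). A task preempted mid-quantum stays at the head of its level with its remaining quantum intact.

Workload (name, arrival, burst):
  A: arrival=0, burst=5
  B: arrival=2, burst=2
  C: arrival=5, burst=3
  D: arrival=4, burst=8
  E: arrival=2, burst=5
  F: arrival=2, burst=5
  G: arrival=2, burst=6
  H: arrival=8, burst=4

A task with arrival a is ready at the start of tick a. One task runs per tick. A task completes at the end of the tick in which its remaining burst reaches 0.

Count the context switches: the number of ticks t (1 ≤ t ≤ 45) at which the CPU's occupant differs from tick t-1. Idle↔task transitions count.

t=0: L0/L1/L2 = A/-/- → run A
t=1: L0/L1/L2 = A/-/- → run A
t=2: L0/L1/L2 = ABEFG/-/- → run A
t=3: L0/L1/L2 = ABEFG/-/- → run A
t=4: L0/L1/L2 = BEFGD/A/- → run B
t=5: L0/L1/L2 = BEFGDC/A/- → run B
t=6: L0/L1/L2 = EFGDC/A/- → run E
t=7: L0/L1/L2 = EFGDC/A/- → run E
t=8: L0/L1/L2 = EFGDCH/A/- → run E
t=9: L0/L1/L2 = EFGDCH/A/- → run E
t=10: L0/L1/L2 = FGDCH/AE/- → run F
t=11: L0/L1/L2 = FGDCH/AE/- → run F
t=12: L0/L1/L2 = FGDCH/AE/- → run F
t=13: L0/L1/L2 = FGDCH/AE/- → run F
t=14: L0/L1/L2 = GDCH/AEF/- → run G
t=15: L0/L1/L2 = GDCH/AEF/- → run G
t=16: L0/L1/L2 = GDCH/AEF/- → run G
t=17: L0/L1/L2 = GDCH/AEF/- → run G
t=18: L0/L1/L2 = DCH/AEFG/- → run D
t=19: L0/L1/L2 = DCH/AEFG/- → run D
t=20: L0/L1/L2 = DCH/AEFG/- → run D
t=21: L0/L1/L2 = DCH/AEFG/- → run D
t=22: L0/L1/L2 = CH/AEFGD/- → run C
t=23: L0/L1/L2 = CH/AEFGD/- → run C
t=24: L0/L1/L2 = CH/AEFGD/- → run C
t=25: L0/L1/L2 = H/AEFGD/- → run H
t=26: L0/L1/L2 = H/AEFGD/- → run H
t=27: L0/L1/L2 = H/AEFGD/- → run H
t=28: L0/L1/L2 = H/AEFGD/- → run H
t=29: L0/L1/L2 = -/AEFGD/- → run A
t=30: L0/L1/L2 = -/EFGD/- → run E
t=31: L0/L1/L2 = -/FGD/- → run F
t=32: L0/L1/L2 = -/GD/- → run G
t=33: L0/L1/L2 = -/GD/- → run G
t=34: L0/L1/L2 = -/D/- → run D
t=35: L0/L1/L2 = -/D/- → run D
t=36: L0/L1/L2 = -/D/- → run D
t=37: L0/L1/L2 = -/D/- → run D
t=38: (idle)
t=39: (idle)
t=40: (idle)
t=41: (idle)
t=42: (idle)
t=43: (idle)
t=44: (idle)
t=45: (idle)

context switches = 13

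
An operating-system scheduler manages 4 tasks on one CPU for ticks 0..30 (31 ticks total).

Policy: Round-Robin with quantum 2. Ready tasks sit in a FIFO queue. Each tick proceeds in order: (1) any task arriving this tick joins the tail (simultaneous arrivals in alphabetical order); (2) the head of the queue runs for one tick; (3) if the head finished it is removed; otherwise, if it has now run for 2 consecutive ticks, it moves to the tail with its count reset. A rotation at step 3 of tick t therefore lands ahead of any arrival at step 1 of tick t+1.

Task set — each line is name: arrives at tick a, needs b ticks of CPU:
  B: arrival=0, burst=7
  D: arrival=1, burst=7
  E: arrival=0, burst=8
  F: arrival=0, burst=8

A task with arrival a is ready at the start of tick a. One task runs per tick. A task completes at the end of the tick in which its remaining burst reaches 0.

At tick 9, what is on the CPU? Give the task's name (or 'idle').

running at tick 9 = B

t=0: queue=[B,E,F] q_used=0 → run B
t=1: queue=[B,E,F,D] q_used=1 → run B
t=2: queue=[E,F,D,B] q_used=0 → run E
t=3: queue=[E,F,D,B] q_used=1 → run E
t=4: queue=[F,D,B,E] q_used=0 → run F
t=5: queue=[F,D,B,E] q_used=1 → run F
t=6: queue=[D,B,E,F] q_used=0 → run D
t=7: queue=[D,B,E,F] q_used=1 → run D
t=8: queue=[B,E,F,D] q_used=0 → run B
t=9: queue=[B,E,F,D] q_used=1 → run B
t=10: queue=[E,F,D,B] q_used=0 → run E
t=11: queue=[E,F,D,B] q_used=1 → run E
t=12: queue=[F,D,B,E] q_used=0 → run F
t=13: queue=[F,D,B,E] q_used=1 → run F
t=14: queue=[D,B,E,F] q_used=0 → run D
t=15: queue=[D,B,E,F] q_used=1 → run D
t=16: queue=[B,E,F,D] q_used=0 → run B
t=17: queue=[B,E,F,D] q_used=1 → run B
t=18: queue=[E,F,D,B] q_used=0 → run E
t=19: queue=[E,F,D,B] q_used=1 → run E
t=20: queue=[F,D,B,E] q_used=0 → run F
t=21: queue=[F,D,B,E] q_used=1 → run F
t=22: queue=[D,B,E,F] q_used=0 → run D
t=23: queue=[D,B,E,F] q_used=1 → run D
t=24: queue=[B,E,F,D] q_used=0 → run B
t=25: queue=[E,F,D] q_used=0 → run E
t=26: queue=[E,F,D] q_used=1 → run E
t=27: queue=[F,D] q_used=0 → run F
t=28: queue=[F,D] q_used=1 → run F
t=29: queue=[D] q_used=0 → run D
t=30: (idle)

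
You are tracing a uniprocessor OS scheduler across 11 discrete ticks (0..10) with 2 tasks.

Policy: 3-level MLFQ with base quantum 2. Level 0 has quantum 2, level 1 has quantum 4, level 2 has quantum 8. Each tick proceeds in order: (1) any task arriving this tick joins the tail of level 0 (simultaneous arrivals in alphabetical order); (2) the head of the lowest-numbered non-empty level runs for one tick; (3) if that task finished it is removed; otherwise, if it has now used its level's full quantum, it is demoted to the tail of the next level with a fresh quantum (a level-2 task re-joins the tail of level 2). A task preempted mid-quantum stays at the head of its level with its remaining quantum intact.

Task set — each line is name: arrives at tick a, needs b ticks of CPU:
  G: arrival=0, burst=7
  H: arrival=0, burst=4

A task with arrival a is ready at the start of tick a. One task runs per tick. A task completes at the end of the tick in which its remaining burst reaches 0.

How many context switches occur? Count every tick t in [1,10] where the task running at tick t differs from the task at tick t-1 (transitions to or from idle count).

t=0: L0/L1/L2 = GH/-/- → run G
t=1: L0/L1/L2 = GH/-/- → run G
t=2: L0/L1/L2 = H/G/- → run H
t=3: L0/L1/L2 = H/G/- → run H
t=4: L0/L1/L2 = -/GH/- → run G
t=5: L0/L1/L2 = -/GH/- → run G
t=6: L0/L1/L2 = -/GH/- → run G
t=7: L0/L1/L2 = -/GH/- → run G
t=8: L0/L1/L2 = -/H/G → run H
t=9: L0/L1/L2 = -/H/G → run H
t=10: L0/L1/L2 = -/-/G → run G

context switches = 4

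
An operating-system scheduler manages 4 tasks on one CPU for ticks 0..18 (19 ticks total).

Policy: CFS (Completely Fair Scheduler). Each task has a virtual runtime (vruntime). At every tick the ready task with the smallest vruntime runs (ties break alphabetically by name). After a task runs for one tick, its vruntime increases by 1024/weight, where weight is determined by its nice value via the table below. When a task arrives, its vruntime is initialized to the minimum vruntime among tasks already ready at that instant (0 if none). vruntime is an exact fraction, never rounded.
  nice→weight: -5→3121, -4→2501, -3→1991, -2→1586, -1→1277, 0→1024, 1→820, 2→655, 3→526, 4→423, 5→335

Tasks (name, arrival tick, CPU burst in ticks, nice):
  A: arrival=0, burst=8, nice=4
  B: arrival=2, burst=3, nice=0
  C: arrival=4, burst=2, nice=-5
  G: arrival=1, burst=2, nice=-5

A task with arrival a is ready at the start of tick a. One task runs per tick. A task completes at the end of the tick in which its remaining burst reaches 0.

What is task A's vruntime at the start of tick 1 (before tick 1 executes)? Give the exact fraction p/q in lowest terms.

vruntime(A, start of tick 1) = 1024/423

t=0: vr[A=0] → run A
t=1: vr[A=1024/423 G=1024/423] → run A
t=2: vr[A=2048/423 B=1024/423 G=1024/423] → run B
t=3: vr[A=2048/423 B=1447/423 G=1024/423] → run G
t=4: vr[A=2048/423 B=1447/423 C=3629056/1320183 G=3629056/1320183] → run C
t=5: vr[A=2048/423 B=1447/423 C=4062208/1320183 G=3629056/1320183] → run G
t=6: vr[A=2048/423 B=1447/423 C=4062208/1320183] → run C
t=7: vr[A=2048/423 B=1447/423] → run B
t=8: vr[A=2048/423 B=1870/423] → run B
t=9: vr[A=2048/423] → run A
t=10: vr[A=1024/141] → run A
t=11: vr[A=4096/423] → run A
t=12: vr[A=5120/423] → run A
t=13: vr[A=2048/141] → run A
t=14: vr[A=7168/423] → run A
t=15: (idle)
t=16: (idle)
t=17: (idle)
t=18: (idle)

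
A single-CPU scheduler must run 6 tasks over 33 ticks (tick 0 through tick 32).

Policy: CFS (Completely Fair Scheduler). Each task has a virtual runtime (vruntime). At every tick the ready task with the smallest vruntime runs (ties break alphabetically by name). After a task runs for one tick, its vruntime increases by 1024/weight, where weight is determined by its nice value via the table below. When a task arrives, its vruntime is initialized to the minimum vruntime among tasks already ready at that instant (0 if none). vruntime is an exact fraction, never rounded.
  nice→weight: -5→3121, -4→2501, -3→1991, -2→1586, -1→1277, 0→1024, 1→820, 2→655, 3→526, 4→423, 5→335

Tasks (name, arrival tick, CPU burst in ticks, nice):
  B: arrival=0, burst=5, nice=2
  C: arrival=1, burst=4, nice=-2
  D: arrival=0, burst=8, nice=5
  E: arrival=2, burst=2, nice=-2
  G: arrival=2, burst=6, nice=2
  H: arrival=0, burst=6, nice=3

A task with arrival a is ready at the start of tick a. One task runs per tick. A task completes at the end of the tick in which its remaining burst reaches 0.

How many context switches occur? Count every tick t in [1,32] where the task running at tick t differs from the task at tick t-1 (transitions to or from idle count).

t=0: vr[B=0 D=0 H=0] → run B
t=1: vr[B=1024/655 C=0 D=0 H=0] → run C
t=2: vr[B=1024/655 C=512/793 D=0 E=0 G=0 H=0] → run D
t=3: vr[B=1024/655 C=512/793 D=1024/335 E=0 G=0 H=0] → run E
t=4: vr[B=1024/655 C=512/793 D=1024/335 E=512/793 G=0 H=0] → run G
t=5: vr[B=1024/655 C=512/793 D=1024/335 E=512/793 G=1024/655 H=0] → run H
t=6: vr[B=1024/655 C=512/793 D=1024/335 E=512/793 G=1024/655 H=512/263] → run C
t=7: vr[B=1024/655 C=1024/793 D=1024/335 E=512/793 G=1024/655 H=512/263] → run E
t=8: vr[B=1024/655 C=1024/793 D=1024/335 G=1024/655 H=512/263] → run C
t=9: vr[B=1024/655 C=1536/793 D=1024/335 G=1024/655 H=512/263] → run B
t=10: vr[B=2048/655 C=1536/793 D=1024/335 G=1024/655 H=512/263] → run G
t=11: vr[B=2048/655 C=1536/793 D=1024/335 G=2048/655 H=512/263] → run C
t=12: vr[B=2048/655 D=1024/335 G=2048/655 H=512/263] → run H
t=13: vr[B=2048/655 D=1024/335 G=2048/655 H=1024/263] → run D
t=14: vr[B=2048/655 D=2048/335 G=2048/655 H=1024/263] → run B
t=15: vr[B=3072/655 D=2048/335 G=2048/655 H=1024/263] → run G
t=16: vr[B=3072/655 D=2048/335 G=3072/655 H=1024/263] → run H
t=17: vr[B=3072/655 D=2048/335 G=3072/655 H=1536/263] → run B
t=18: vr[B=4096/655 D=2048/335 G=3072/655 H=1536/263] → run G
t=19: vr[B=4096/655 D=2048/335 G=4096/655 H=1536/263] → run H
t=20: vr[B=4096/655 D=2048/335 G=4096/655 H=2048/263] → run D
t=21: vr[B=4096/655 D=3072/335 G=4096/655 H=2048/263] → run B
t=22: vr[D=3072/335 G=4096/655 H=2048/263] → run G
t=23: vr[D=3072/335 G=1024/131 H=2048/263] → run H
t=24: vr[D=3072/335 G=1024/131 H=2560/263] → run G
t=25: vr[D=3072/335 H=2560/263] → run D
t=26: vr[D=4096/335 H=2560/263] → run H
t=27: vr[D=4096/335] → run D
t=28: vr[D=1024/67] → run D
t=29: vr[D=6144/335] → run D
t=30: vr[D=7168/335] → run D
t=31: (idle)
t=32: (idle)

context switches = 28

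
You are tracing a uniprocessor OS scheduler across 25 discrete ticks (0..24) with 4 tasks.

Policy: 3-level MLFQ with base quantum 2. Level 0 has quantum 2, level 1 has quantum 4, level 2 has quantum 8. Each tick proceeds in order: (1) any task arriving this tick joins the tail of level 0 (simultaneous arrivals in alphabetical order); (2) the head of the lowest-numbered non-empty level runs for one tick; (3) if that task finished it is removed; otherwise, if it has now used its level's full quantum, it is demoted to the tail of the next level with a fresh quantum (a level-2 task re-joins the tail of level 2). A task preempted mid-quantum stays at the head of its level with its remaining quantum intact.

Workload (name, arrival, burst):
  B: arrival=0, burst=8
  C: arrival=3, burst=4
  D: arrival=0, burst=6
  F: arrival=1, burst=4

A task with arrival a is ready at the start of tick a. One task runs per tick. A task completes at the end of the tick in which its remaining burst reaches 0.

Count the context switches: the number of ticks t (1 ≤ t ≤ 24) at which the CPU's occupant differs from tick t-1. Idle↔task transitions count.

t=0: L0/L1/L2 = BD/-/- → run B
t=1: L0/L1/L2 = BDF/-/- → run B
t=2: L0/L1/L2 = DF/B/- → run D
t=3: L0/L1/L2 = DFC/B/- → run D
t=4: L0/L1/L2 = FC/BD/- → run F
t=5: L0/L1/L2 = FC/BD/- → run F
t=6: L0/L1/L2 = C/BDF/- → run C
t=7: L0/L1/L2 = C/BDF/- → run C
t=8: L0/L1/L2 = -/BDFC/- → run B
t=9: L0/L1/L2 = -/BDFC/- → run B
t=10: L0/L1/L2 = -/BDFC/- → run B
t=11: L0/L1/L2 = -/BDFC/- → run B
t=12: L0/L1/L2 = -/DFC/B → run D
t=13: L0/L1/L2 = -/DFC/B → run D
t=14: L0/L1/L2 = -/DFC/B → run D
t=15: L0/L1/L2 = -/DFC/B → run D
t=16: L0/L1/L2 = -/FC/B → run F
t=17: L0/L1/L2 = -/FC/B → run F
t=18: L0/L1/L2 = -/C/B → run C
t=19: L0/L1/L2 = -/C/B → run C
t=20: L0/L1/L2 = -/-/B → run B
t=21: L0/L1/L2 = -/-/B → run B
t=22: (idle)
t=23: (idle)
t=24: (idle)

context switches = 9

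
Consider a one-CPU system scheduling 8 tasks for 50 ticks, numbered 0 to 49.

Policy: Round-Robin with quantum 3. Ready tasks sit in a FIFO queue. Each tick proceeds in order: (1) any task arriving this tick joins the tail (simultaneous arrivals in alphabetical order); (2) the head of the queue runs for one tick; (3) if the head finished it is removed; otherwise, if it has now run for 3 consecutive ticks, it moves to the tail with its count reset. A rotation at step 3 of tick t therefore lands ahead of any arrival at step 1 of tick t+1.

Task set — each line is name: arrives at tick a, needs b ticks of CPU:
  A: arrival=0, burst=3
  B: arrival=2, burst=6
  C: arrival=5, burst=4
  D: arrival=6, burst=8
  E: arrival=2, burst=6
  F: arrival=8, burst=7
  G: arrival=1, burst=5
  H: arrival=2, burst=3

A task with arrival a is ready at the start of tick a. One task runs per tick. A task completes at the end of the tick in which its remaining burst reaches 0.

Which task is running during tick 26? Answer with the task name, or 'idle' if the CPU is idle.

running at tick 26 = B

t=0: queue=[A] q_used=0 → run A
t=1: queue=[A,G] q_used=1 → run A
t=2: queue=[A,G,B,E,H] q_used=2 → run A
t=3: queue=[G,B,E,H] q_used=0 → run G
t=4: queue=[G,B,E,H] q_used=1 → run G
t=5: queue=[G,B,E,H,C] q_used=2 → run G
t=6: queue=[B,E,H,C,G,D] q_used=0 → run B
t=7: queue=[B,E,H,C,G,D] q_used=1 → run B
t=8: queue=[B,E,H,C,G,D,F] q_used=2 → run B
t=9: queue=[E,H,C,G,D,F,B] q_used=0 → run E
t=10: queue=[E,H,C,G,D,F,B] q_used=1 → run E
t=11: queue=[E,H,C,G,D,F,B] q_used=2 → run E
t=12: queue=[H,C,G,D,F,B,E] q_used=0 → run H
t=13: queue=[H,C,G,D,F,B,E] q_used=1 → run H
t=14: queue=[H,C,G,D,F,B,E] q_used=2 → run H
t=15: queue=[C,G,D,F,B,E] q_used=0 → run C
t=16: queue=[C,G,D,F,B,E] q_used=1 → run C
t=17: queue=[C,G,D,F,B,E] q_used=2 → run C
t=18: queue=[G,D,F,B,E,C] q_used=0 → run G
t=19: queue=[G,D,F,B,E,C] q_used=1 → run G
t=20: queue=[D,F,B,E,C] q_used=0 → run D
t=21: queue=[D,F,B,E,C] q_used=1 → run D
t=22: queue=[D,F,B,E,C] q_used=2 → run D
t=23: queue=[F,B,E,C,D] q_used=0 → run F
t=24: queue=[F,B,E,C,D] q_used=1 → run F
t=25: queue=[F,B,E,C,D] q_used=2 → run F
t=26: queue=[B,E,C,D,F] q_used=0 → run B
t=27: queue=[B,E,C,D,F] q_used=1 → run B
t=28: queue=[B,E,C,D,F] q_used=2 → run B
t=29: queue=[E,C,D,F] q_used=0 → run E
t=30: queue=[E,C,D,F] q_used=1 → run E
t=31: queue=[E,C,D,F] q_used=2 → run E
t=32: queue=[C,D,F] q_used=0 → run C
t=33: queue=[D,F] q_used=0 → run D
t=34: queue=[D,F] q_used=1 → run D
t=35: queue=[D,F] q_used=2 → run D
t=36: queue=[F,D] q_used=0 → run F
t=37: queue=[F,D] q_used=1 → run F
t=38: queue=[F,D] q_used=2 → run F
t=39: queue=[D,F] q_used=0 → run D
t=40: queue=[D,F] q_used=1 → run D
t=41: queue=[F] q_used=0 → run F
t=42: (idle)
t=43: (idle)
t=44: (idle)
t=45: (idle)
t=46: (idle)
t=47: (idle)
t=48: (idle)
t=49: (idle)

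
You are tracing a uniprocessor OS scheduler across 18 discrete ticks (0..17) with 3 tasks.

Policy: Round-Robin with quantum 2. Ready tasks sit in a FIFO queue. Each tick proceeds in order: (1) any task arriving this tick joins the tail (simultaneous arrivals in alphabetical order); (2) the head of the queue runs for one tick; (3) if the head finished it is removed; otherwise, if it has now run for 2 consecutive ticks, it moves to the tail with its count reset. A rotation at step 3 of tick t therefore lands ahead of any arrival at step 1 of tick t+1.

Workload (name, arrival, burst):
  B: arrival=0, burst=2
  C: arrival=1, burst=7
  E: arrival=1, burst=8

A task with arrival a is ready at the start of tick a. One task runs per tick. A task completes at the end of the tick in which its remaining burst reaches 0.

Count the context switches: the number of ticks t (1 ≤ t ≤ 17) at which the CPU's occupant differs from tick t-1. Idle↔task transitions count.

context switches = 9

t=0: queue=[B] q_used=0 → run B
t=1: queue=[B,C,E] q_used=1 → run B
t=2: queue=[C,E] q_used=0 → run C
t=3: queue=[C,E] q_used=1 → run C
t=4: queue=[E,C] q_used=0 → run E
t=5: queue=[E,C] q_used=1 → run E
t=6: queue=[C,E] q_used=0 → run C
t=7: queue=[C,E] q_used=1 → run C
t=8: queue=[E,C] q_used=0 → run E
t=9: queue=[E,C] q_used=1 → run E
t=10: queue=[C,E] q_used=0 → run C
t=11: queue=[C,E] q_used=1 → run C
t=12: queue=[E,C] q_used=0 → run E
t=13: queue=[E,C] q_used=1 → run E
t=14: queue=[C,E] q_used=0 → run C
t=15: queue=[E] q_used=0 → run E
t=16: queue=[E] q_used=1 → run E
t=17: (idle)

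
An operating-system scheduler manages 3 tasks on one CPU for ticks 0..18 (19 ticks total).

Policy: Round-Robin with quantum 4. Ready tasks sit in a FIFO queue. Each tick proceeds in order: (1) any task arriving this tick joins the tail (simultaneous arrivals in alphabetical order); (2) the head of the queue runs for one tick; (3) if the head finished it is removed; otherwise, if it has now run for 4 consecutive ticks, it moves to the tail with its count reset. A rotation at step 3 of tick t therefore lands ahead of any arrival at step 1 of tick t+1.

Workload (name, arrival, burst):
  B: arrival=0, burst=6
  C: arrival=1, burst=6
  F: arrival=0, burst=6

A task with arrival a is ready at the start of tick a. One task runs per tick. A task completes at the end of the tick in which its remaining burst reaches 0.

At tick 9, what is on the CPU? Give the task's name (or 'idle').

running at tick 9 = C

t=0: queue=[B,F] q_used=0 → run B
t=1: queue=[B,F,C] q_used=1 → run B
t=2: queue=[B,F,C] q_used=2 → run B
t=3: queue=[B,F,C] q_used=3 → run B
t=4: queue=[F,C,B] q_used=0 → run F
t=5: queue=[F,C,B] q_used=1 → run F
t=6: queue=[F,C,B] q_used=2 → run F
t=7: queue=[F,C,B] q_used=3 → run F
t=8: queue=[C,B,F] q_used=0 → run C
t=9: queue=[C,B,F] q_used=1 → run C
t=10: queue=[C,B,F] q_used=2 → run C
t=11: queue=[C,B,F] q_used=3 → run C
t=12: queue=[B,F,C] q_used=0 → run B
t=13: queue=[B,F,C] q_used=1 → run B
t=14: queue=[F,C] q_used=0 → run F
t=15: queue=[F,C] q_used=1 → run F
t=16: queue=[C] q_used=0 → run C
t=17: queue=[C] q_used=1 → run C
t=18: (idle)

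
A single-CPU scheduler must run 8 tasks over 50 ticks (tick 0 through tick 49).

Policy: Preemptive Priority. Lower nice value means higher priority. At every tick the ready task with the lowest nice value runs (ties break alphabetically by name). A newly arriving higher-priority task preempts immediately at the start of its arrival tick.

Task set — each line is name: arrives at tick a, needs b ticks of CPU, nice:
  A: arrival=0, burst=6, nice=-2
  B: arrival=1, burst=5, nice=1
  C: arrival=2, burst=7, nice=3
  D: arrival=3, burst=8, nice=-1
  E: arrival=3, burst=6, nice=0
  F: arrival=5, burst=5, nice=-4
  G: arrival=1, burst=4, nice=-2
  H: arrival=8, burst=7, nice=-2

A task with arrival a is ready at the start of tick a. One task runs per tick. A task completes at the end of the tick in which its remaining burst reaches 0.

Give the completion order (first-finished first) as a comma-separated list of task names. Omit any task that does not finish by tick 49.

t=0: ready={A} → run A
t=1: ready={A,B,G} → run A
t=2: ready={A,B,C,G} → run A
t=3: ready={A,B,C,D,E,G} → run A
t=4: ready={A,B,C,D,E,G} → run A
t=5: ready={A,B,C,D,E,F,G} → run F
t=6: ready={A,B,C,D,E,F,G} → run F
t=7: ready={A,B,C,D,E,F,G} → run F
t=8: ready={A,B,C,D,E,F,G,H} → run F
t=9: ready={A,B,C,D,E,F,G,H} → run F
t=10: ready={A,B,C,D,E,G,H} → run A
t=11: ready={B,C,D,E,G,H} → run G
t=12: ready={B,C,D,E,G,H} → run G
t=13: ready={B,C,D,E,G,H} → run G
t=14: ready={B,C,D,E,G,H} → run G
t=15: ready={B,C,D,E,H} → run H
t=16: ready={B,C,D,E,H} → run H
t=17: ready={B,C,D,E,H} → run H
t=18: ready={B,C,D,E,H} → run H
t=19: ready={B,C,D,E,H} → run H
t=20: ready={B,C,D,E,H} → run H
t=21: ready={B,C,D,E,H} → run H
t=22: ready={B,C,D,E} → run D
t=23: ready={B,C,D,E} → run D
t=24: ready={B,C,D,E} → run D
t=25: ready={B,C,D,E} → run D
t=26: ready={B,C,D,E} → run D
t=27: ready={B,C,D,E} → run D
t=28: ready={B,C,D,E} → run D
t=29: ready={B,C,D,E} → run D
t=30: ready={B,C,E} → run E
t=31: ready={B,C,E} → run E
t=32: ready={B,C,E} → run E
t=33: ready={B,C,E} → run E
t=34: ready={B,C,E} → run E
t=35: ready={B,C,E} → run E
t=36: ready={B,C} → run B
t=37: ready={B,C} → run B
t=38: ready={B,C} → run B
t=39: ready={B,C} → run B
t=40: ready={B,C} → run B
t=41: ready={C} → run C
t=42: ready={C} → run C
t=43: ready={C} → run C
t=44: ready={C} → run C
t=45: ready={C} → run C
t=46: ready={C} → run C
t=47: ready={C} → run C
t=48: (idle)
t=49: (idle)

completion order = F, A, G, H, D, E, B, C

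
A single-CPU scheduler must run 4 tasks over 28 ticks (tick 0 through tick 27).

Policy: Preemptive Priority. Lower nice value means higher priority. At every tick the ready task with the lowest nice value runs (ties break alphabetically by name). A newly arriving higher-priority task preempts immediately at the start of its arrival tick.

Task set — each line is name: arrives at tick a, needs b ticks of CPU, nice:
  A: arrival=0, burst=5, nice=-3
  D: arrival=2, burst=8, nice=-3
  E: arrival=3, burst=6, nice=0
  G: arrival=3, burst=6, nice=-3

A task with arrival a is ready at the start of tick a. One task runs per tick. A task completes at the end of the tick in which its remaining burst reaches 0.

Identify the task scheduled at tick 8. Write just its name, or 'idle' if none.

t=0: ready={A} → run A
t=1: ready={A} → run A
t=2: ready={A,D} → run A
t=3: ready={A,D,E,G} → run A
t=4: ready={A,D,E,G} → run A
t=5: ready={D,E,G} → run D
t=6: ready={D,E,G} → run D
t=7: ready={D,E,G} → run D
t=8: ready={D,E,G} → run D
t=9: ready={D,E,G} → run D
t=10: ready={D,E,G} → run D
t=11: ready={D,E,G} → run D
t=12: ready={D,E,G} → run D
t=13: ready={E,G} → run G
t=14: ready={E,G} → run G
t=15: ready={E,G} → run G
t=16: ready={E,G} → run G
t=17: ready={E,G} → run G
t=18: ready={E,G} → run G
t=19: ready={E} → run E
t=20: ready={E} → run E
t=21: ready={E} → run E
t=22: ready={E} → run E
t=23: ready={E} → run E
t=24: ready={E} → run E
t=25: (idle)
t=26: (idle)
t=27: (idle)

running at tick 8 = D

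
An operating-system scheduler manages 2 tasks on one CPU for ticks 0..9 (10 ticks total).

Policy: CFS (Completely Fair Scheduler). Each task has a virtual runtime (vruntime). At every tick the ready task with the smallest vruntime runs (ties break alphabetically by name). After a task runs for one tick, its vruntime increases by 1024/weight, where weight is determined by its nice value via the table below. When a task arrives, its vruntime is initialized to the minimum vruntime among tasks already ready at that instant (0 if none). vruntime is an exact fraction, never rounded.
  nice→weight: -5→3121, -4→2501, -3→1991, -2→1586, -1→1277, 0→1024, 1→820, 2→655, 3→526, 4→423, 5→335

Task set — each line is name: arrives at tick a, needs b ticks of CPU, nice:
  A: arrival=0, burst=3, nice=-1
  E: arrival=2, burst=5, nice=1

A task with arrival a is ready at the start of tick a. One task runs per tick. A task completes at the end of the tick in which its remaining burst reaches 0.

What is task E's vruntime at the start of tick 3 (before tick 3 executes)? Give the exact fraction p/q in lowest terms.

t=0: vr[A=0] → run A
t=1: vr[A=1024/1277] → run A
t=2: vr[A=2048/1277 E=2048/1277] → run A
t=3: vr[E=2048/1277] → run E
t=4: vr[E=746752/261785] → run E
t=5: vr[E=1073664/261785] → run E
t=6: vr[E=1400576/261785] → run E
t=7: vr[E=1727488/261785] → run E
t=8: (idle)
t=9: (idle)

vruntime(E, start of tick 3) = 2048/1277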